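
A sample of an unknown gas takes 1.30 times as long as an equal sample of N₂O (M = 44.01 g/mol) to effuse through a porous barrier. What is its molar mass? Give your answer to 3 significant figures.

74.4 g/mol

By Graham's law, t_X/t_N₂O = √(M_X/M_N₂O).
1.30 = √(M_X/44.01)
M_X = 44.01 × 1.30² = 44.01 × 1.690 = 74.4 g/mol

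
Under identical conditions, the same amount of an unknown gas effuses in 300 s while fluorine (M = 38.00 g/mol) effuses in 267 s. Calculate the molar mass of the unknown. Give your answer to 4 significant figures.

47.97 g/mol

Graham's law gives t_X/t_F₂ = √(M_X/M_F₂).
300/267 = 1.124 = √(M_X/38.00)
M_X = 38.00 × 1.124² = 38.00 × 1.262 = 47.97 g/mol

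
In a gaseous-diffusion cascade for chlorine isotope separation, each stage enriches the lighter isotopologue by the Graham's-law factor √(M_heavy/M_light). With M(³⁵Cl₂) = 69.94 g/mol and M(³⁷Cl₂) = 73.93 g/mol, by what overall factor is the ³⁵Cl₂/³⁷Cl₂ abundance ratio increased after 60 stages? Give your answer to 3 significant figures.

After 60 stages the ratio has grown by (√(73.93/69.94))^60 = (73.93/69.94)^(60/2).
= 1.05705^30 = 5.28.

5.28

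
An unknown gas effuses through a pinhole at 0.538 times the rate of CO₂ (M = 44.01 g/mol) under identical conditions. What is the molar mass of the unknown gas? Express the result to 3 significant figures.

152 g/mol

Since effusion rate ∝ 1/√M, rate_X/rate_CO₂ = √(M_CO₂/M_X).
0.538 = √(44.01/M_X)
M_X = 44.01 / 0.538² = 44.01 / 0.2894 = 152 g/mol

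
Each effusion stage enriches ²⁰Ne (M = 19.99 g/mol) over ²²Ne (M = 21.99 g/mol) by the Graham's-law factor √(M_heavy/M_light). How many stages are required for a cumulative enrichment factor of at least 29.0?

Per stage α = (21.99/19.99)^(1/2) = 1.10005^0.5, giving ln α = 0.04768.
Need α^N ≥ 29.0 ⇒ N ≥ ln(29.0) / ln α = 3.367 / 0.04768 = 70.63.
So at least 71 stages are needed.

71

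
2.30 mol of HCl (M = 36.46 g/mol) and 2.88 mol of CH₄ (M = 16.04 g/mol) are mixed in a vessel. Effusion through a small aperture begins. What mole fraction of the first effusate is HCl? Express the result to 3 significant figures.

0.346

Rate_i ∝ x_i/√M_i (Graham's law weighted by mole fraction), so the effusate composition follows n_i/√M_i.
So x_HCl in the escaping gas = (n_HCl/√M_HCl) / Σ(n_i/√M_i)
= (2.30/√36.46) / (2.30/√36.46 + 2.88/√16.04) = 0.3809/(0.3809 + 0.7191) = 0.346.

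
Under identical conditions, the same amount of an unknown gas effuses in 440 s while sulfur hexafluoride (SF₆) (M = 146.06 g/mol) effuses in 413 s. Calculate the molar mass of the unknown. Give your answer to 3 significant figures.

Graham's law gives t_X/t_SF₆ = √(M_X/M_SF₆).
440/413 = 1.065 = √(M_X/146.06)
M_X = 146.06 × 1.065² = 146.06 × 1.135 = 166 g/mol

166 g/mol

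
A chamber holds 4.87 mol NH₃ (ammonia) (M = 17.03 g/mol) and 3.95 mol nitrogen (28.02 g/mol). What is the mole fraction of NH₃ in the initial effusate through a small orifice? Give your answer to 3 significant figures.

Each component's effusion rate ∝ (its partial pressure)·(1/√M) ∝ n_i/√M_i.
So x_NH₃ in the escaping gas = (n_NH₃/√M_NH₃) / Σ(n_i/√M_i)
= (4.87/√17.03) / (4.87/√17.03 + 3.95/√28.02) = 1.180/(1.180 + 0.7462) = 0.613.

0.613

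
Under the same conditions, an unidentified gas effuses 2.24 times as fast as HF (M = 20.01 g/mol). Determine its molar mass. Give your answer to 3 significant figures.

3.99 g/mol

From Graham's law, rate_X/rate_HF = √(M_HF/M_X).
2.24 = √(20.01/M_X)
M_X = 20.01 / 2.24² = 20.01 / 5.018 = 3.99 g/mol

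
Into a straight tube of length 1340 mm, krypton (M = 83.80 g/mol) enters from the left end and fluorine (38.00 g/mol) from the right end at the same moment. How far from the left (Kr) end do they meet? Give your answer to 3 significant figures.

In equal time, each gas travels a distance ∝ its rate ∝ 1/√M, so d_Kr/d_F₂ = √(M_F₂/M_Kr) = √(38.00/83.80) = 0.6734.
With d_Kr + d_F₂ = 1340 mm, d_F₂ = 1340/(1 + 0.6734) = 800.8 mm.
d_Kr = 1340 − 800.8 = 539 mm.

539 mm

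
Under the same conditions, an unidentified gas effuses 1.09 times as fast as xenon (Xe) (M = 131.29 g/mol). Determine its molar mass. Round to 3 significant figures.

111 g/mol

Graham's law gives rate_X/rate_Xe = √(M_Xe/M_X).
1.09 = √(131.29/M_X)
M_X = 131.29 / 1.09² = 131.29 / 1.188 = 111 g/mol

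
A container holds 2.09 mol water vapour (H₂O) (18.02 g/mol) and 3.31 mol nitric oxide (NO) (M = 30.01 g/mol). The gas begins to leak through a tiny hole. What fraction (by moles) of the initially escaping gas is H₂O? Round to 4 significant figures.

0.4490

The effusion rate of species i is ∝ p_i/√M_i ∝ n_i/√M_i.
So x_H₂O in the escaping gas = (n_H₂O/√M_H₂O) / Σ(n_i/√M_i)
= (2.09/√18.02) / (2.09/√18.02 + 3.31/√30.01) = 0.4923/(0.4923 + 0.6042) = 0.4490.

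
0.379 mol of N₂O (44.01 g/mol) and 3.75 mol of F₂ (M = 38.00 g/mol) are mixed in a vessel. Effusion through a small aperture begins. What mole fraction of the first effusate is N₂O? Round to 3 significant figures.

The effusion rate of species i is ∝ p_i/√M_i ∝ n_i/√M_i.
x_N₂O(eff) = (n_N₂O/√M_N₂O) / (n_N₂O/√M_N₂O + n_F₂/√M_F₂)
= (0.379/√44.01) / (0.379/√44.01 + 3.75/√38.00) = 0.05713/(0.05713 + 0.6083) = 0.0859.

0.0859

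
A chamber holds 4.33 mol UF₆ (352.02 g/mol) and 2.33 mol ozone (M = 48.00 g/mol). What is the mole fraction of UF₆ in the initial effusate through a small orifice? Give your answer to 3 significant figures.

Effusion rate of each component ∝ n_i/√M_i (partial pressure × 1/√M).
So x_UF₆ in the escaping gas = (n_UF₆/√M_UF₆) / Σ(n_i/√M_i)
= (4.33/√352.02) / (4.33/√352.02 + 2.33/√48.00) = 0.2308/(0.2308 + 0.3363) = 0.407.

0.407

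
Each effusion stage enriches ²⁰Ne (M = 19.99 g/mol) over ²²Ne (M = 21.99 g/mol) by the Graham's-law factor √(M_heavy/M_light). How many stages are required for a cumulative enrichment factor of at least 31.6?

Single-stage factor α = √(21.99/19.99), so ln α = ½ ln(1.10005) = 0.04768.
Need α^N ≥ 31.6 ⇒ N ≥ ln(31.6) / ln α = 3.453 / 0.04768 = 72.43.
So at least 73 stages are needed.

73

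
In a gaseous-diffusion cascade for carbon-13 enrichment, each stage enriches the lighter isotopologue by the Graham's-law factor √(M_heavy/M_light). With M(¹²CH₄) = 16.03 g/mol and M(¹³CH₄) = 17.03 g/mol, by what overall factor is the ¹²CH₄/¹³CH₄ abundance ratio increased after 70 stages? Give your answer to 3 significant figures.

8.31

The single-stage factor is √(M_heavy/M_light), so 70 stages give [√(17.03/16.03)]^70 = (17.03/16.03)^(70/2).
= 1.06238^35 = 8.31.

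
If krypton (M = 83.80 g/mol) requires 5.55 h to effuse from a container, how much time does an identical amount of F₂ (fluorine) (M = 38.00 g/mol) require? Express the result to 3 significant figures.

3.74 h

Using Graham's law: t_F₂/t_Kr = √(M_F₂/M_Kr) = √(38.00/83.80) = √0.4535 = 0.6734.
So the time for F₂ is 5.55 × 0.6734 = 3.74 h.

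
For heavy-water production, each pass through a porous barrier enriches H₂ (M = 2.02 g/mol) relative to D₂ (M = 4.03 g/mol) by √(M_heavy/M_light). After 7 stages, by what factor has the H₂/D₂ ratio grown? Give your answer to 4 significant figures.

The single-stage factor is √(M_heavy/M_light), so 7 stages give [√(4.03/2.02)]^7 = (4.03/2.02)^(7/2).
= 1.99505^(7/2) = 11.22.

11.22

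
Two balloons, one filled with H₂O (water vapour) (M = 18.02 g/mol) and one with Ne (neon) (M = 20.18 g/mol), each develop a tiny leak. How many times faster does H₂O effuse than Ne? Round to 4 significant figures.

1.058

Since effusion rate ∝ 1/√M, rate_H₂O/rate_Ne = √(M_Ne/M_H₂O) = √(20.18/18.02) = √1.120 = 1.058.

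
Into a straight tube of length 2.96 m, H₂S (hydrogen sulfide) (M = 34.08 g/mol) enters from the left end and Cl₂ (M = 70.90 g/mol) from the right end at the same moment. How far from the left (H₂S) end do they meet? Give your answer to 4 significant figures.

1.748 m

Graham's law gives d_H₂S/d_Cl₂ = rate_H₂S/rate_Cl₂ = √(M_Cl₂/M_H₂S) = √(70.90/34.08) = 1.442.
With d_H₂S + d_Cl₂ = 2.96 m, d_Cl₂ = 2.96/(1 + 1.442) = 1.212 m.
d_H₂S = 2.96 − 1.212 = 1.748 m.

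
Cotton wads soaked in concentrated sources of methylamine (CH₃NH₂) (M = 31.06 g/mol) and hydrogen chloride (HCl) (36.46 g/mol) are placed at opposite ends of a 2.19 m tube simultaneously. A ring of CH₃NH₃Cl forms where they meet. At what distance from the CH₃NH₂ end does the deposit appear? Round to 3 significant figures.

In equal time, each gas travels a distance ∝ its rate ∝ 1/√M, so d_CH₃NH₂/d_HCl = √(M_HCl/M_CH₃NH₂) = √(36.46/31.06) = 1.083.
With d_CH₃NH₂ + d_HCl = 2.19 m, d_HCl = 2.19/(1 + 1.083) = 1.051 m.
d_CH₃NH₂ = 2.19 − 1.051 = 1.14 m.

1.14 m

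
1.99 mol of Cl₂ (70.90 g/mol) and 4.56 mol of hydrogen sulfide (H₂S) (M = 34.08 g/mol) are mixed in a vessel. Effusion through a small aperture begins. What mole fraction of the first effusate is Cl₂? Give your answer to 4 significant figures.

0.2323

Rate_i ∝ x_i/√M_i (Graham's law weighted by mole fraction), so the effusate composition follows n_i/√M_i.
So x_Cl₂ in the escaping gas = (n_Cl₂/√M_Cl₂) / Σ(n_i/√M_i)
= (1.99/√70.90) / (1.99/√70.90 + 4.56/√34.08) = 0.2363/(0.2363 + 0.7811) = 0.2323.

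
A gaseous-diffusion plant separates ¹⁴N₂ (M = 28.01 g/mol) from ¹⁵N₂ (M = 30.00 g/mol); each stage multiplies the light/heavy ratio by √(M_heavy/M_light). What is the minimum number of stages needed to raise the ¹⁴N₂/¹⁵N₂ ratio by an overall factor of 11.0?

Single-stage factor α = √(30.00/28.01), so ln α = ½ ln(1.07105) = 0.03432.
Need α^N ≥ 11.0 ⇒ N ≥ ln(11.0) / ln α = 2.398 / 0.03432 = 69.87.
So at least 70 stages are needed.

70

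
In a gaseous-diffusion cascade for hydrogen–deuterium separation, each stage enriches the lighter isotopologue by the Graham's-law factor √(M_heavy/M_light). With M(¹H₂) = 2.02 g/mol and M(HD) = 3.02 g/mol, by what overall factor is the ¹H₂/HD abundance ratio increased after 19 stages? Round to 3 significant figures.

45.6

Overall factor = α^19 with α = √(3.02/2.02), i.e. (3.02/2.02)^(19/2).
= 1.49505^(19/2) = 45.6.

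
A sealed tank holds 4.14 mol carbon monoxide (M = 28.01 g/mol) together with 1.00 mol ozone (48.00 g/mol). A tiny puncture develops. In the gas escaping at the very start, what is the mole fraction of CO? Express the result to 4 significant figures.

0.8442

Rate_i ∝ x_i/√M_i (Graham's law weighted by mole fraction), so the effusate composition follows n_i/√M_i.
x_CO(eff) = (n_CO/√M_CO) / (n_CO/√M_CO + n_O₃/√M_O₃)
= (4.14/√28.01) / (4.14/√28.01 + 1.00/√48.00) = 0.7822/(0.7822 + 0.1443) = 0.8442.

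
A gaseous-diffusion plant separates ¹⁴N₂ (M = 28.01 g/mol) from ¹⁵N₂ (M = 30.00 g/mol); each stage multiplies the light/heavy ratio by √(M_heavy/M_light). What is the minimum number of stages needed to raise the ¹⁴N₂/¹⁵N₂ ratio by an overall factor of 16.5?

82

Per stage α = (30.00/28.01)^(1/2) = 1.07105^0.5, giving ln α = 0.03432.
Need α^N ≥ 16.5 ⇒ N ≥ ln(16.5) / ln α = 2.803 / 0.03432 = 81.69.
So at least 82 stages are needed.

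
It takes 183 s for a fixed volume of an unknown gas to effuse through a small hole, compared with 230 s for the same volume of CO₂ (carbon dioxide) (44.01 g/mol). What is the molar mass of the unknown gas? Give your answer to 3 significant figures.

Graham's law gives t_X/t_CO₂ = √(M_X/M_CO₂).
183/230 = 0.7957 = √(M_X/44.01)
M_X = 44.01 × 0.7957² = 44.01 × 0.6331 = 27.9 g/mol

27.9 g/mol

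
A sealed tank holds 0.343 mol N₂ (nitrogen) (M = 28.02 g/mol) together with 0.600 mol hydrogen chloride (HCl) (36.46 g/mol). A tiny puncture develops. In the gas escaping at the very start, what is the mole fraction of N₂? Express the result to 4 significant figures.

The effusion rate of species i is ∝ p_i/√M_i ∝ n_i/√M_i.
So x_N₂ in the escaping gas = (n_N₂/√M_N₂) / Σ(n_i/√M_i)
= (0.343/√28.02) / (0.343/√28.02 + 0.600/√36.46) = 0.06480/(0.06480 + 0.09937) = 0.3947.

0.3947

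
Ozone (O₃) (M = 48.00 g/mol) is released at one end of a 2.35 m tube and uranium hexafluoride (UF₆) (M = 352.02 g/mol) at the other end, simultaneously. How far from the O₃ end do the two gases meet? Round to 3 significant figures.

Distances travelled in equal time are proportional to diffusion rates, so d_O₃/d_UF₆ = √(M_UF₆/M_O₃) = √(352.02/48.00) = 2.708.
With d_O₃ + d_UF₆ = 2.35 m, d_UF₆ = 2.35/(1 + 2.708) = 0.6337 m.
d_O₃ = 2.35 − 0.6337 = 1.72 m.

1.72 m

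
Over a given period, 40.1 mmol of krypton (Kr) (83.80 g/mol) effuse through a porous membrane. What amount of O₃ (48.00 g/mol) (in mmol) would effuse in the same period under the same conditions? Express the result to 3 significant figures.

53.0 mmol

From Graham's law, rate_O₃/rate_Kr = √(M_Kr/M_O₃) = √(83.80/48.00) = √1.746 = 1.321.
So the amount for O₃ is 40.1 × 1.321 = 53.0 mmol.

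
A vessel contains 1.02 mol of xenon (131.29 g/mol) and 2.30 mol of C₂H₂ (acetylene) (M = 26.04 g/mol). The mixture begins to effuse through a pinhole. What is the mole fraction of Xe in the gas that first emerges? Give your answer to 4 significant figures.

Each component's effusion rate ∝ (its partial pressure)·(1/√M) ∝ n_i/√M_i.
So x_Xe in the escaping gas = (n_Xe/√M_Xe) / Σ(n_i/√M_i)
= (1.02/√131.29) / (1.02/√131.29 + 2.30/√26.04) = 0.08902/(0.08902 + 0.4507) = 0.1649.

0.1649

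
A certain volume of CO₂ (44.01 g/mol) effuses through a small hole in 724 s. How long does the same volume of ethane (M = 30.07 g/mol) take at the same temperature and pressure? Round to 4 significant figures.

By Graham's law, t_C₂H₆/t_CO₂ = √(M_C₂H₆/M_CO₂) = √(30.07/44.01) = √0.6833 = 0.8266.
So the time for C₂H₆ is 724 × 0.8266 = 598.5 s.

598.5 s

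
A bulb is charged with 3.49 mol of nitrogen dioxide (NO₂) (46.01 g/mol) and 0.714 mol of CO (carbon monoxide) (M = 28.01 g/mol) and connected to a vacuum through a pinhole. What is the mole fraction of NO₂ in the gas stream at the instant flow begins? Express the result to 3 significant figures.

0.792

Each component's effusion rate ∝ (its partial pressure)·(1/√M) ∝ n_i/√M_i.
So x_NO₂ in the escaping gas = (n_NO₂/√M_NO₂) / Σ(n_i/√M_i)
= (3.49/√46.01) / (3.49/√46.01 + 0.714/√28.01) = 0.5145/(0.5145 + 0.1349) = 0.792.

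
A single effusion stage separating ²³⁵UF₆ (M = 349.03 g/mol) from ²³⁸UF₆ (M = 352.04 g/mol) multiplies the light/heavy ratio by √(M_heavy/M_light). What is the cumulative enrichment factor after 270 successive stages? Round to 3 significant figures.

The single-stage factor is √(M_heavy/M_light), so 270 stages give [√(352.04/349.03)]^270 = (352.04/349.03)^(270/2).
= 1.00862^135 = 3.19.

3.19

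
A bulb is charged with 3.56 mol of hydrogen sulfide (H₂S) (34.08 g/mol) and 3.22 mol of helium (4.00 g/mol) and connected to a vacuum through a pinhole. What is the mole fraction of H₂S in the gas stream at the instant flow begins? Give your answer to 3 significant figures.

Each component's effusion rate ∝ (its partial pressure)·(1/√M) ∝ n_i/√M_i.
Mole fraction of H₂S in the effusate = (n_H₂S/√M_H₂S) / (n_H₂S/√M_H₂S + n_He/√M_He)
= (3.56/√34.08) / (3.56/√34.08 + 3.22/√4.00) = 0.6098/(0.6098 + 1.610) = 0.275.

0.275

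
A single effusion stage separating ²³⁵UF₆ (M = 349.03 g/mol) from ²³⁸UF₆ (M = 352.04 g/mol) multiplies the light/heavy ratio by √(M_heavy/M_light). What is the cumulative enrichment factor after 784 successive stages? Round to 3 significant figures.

29.0

After 784 stages the ratio has grown by (√(352.04/349.03))^784 = (352.04/349.03)^(784/2).
= 1.00862^392 = 29.0.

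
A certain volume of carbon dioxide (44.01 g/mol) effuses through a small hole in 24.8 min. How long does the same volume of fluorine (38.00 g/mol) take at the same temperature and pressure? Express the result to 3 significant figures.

Since effusion rate ∝ 1/√M, t_F₂/t_CO₂ = √(M_F₂/M_CO₂) = √(38.00/44.01) = √0.8634 = 0.9292.
So the time for F₂ is 24.8 × 0.9292 = 23.0 min.

23.0 min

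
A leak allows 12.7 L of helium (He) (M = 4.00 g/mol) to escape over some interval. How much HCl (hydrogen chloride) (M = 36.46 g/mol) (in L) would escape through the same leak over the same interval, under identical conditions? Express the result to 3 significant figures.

4.21 L

From Graham's law, rate_HCl/rate_He = √(M_He/M_HCl) = √(4.00/36.46) = √0.1097 = 0.3312.
So the volume for HCl is 12.7 × 0.3312 = 4.21 L.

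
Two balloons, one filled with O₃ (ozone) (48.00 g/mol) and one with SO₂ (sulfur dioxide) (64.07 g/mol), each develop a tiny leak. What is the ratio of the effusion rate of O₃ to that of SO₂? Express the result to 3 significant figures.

By Graham's law, rate_O₃/rate_SO₂ = √(M_SO₂/M_O₃) = √(64.07/48.00) = √1.335 = 1.16.

1.16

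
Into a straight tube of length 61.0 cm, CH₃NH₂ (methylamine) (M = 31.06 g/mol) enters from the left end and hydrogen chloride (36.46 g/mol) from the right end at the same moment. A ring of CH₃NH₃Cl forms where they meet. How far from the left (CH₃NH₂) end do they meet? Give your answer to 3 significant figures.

31.7 cm

Distances travelled in equal time are proportional to diffusion rates, so d_CH₃NH₂/d_HCl = √(M_HCl/M_CH₃NH₂) = √(36.46/31.06) = 1.083.
With d_CH₃NH₂ + d_HCl = 61.0 cm, d_HCl = 61.0/(1 + 1.083) = 29.28 cm.
d_CH₃NH₂ = 61.0 − 29.28 = 31.7 cm.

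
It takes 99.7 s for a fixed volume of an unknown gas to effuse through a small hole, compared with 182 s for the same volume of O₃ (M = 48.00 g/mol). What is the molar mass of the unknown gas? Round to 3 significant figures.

14.4 g/mol

Graham's law gives t_X/t_O₃ = √(M_X/M_O₃).
99.7/182 = 0.5478 = √(M_X/48.00)
M_X = 48.00 × 0.5478² = 48.00 × 0.3001 = 14.4 g/mol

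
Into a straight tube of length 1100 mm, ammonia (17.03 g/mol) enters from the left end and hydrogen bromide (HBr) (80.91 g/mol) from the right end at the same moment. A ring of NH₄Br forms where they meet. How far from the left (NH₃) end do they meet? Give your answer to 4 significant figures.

754.1 mm

Distances travelled in equal time are proportional to diffusion rates, so d_NH₃/d_HBr = √(M_HBr/M_NH₃) = √(80.91/17.03) = 2.180.
With d_NH₃ + d_HBr = 1100 mm, d_HBr = 1100/(1 + 2.180) = 345.9 mm.
d_NH₃ = 1100 − 345.9 = 754.1 mm.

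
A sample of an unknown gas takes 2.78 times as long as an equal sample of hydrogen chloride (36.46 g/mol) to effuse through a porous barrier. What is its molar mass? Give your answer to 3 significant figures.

282 g/mol

Graham's law gives t_X/t_HCl = √(M_X/M_HCl).
2.78 = √(M_X/36.46)
M_X = 36.46 × 2.78² = 36.46 × 7.728 = 282 g/mol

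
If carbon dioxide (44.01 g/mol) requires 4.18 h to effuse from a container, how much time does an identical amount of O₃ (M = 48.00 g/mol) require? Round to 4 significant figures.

Since effusion rate ∝ 1/√M, t_O₃/t_CO₂ = √(M_O₃/M_CO₂) = √(48.00/44.01) = √1.091 = 1.044.
So the time for O₃ is 4.18 × 1.044 = 4.365 h.

4.365 h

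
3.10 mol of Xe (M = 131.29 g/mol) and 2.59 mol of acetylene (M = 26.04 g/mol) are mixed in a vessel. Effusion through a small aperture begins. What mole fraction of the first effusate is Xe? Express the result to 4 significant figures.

Each component's effusion rate ∝ (its partial pressure)·(1/√M) ∝ n_i/√M_i.
x_Xe(eff) = (n_Xe/√M_Xe) / (n_Xe/√M_Xe + n_C₂H₂/√M_C₂H₂)
= (3.10/√131.29) / (3.10/√131.29 + 2.59/√26.04) = 0.2705/(0.2705 + 0.5076) = 0.3477.

0.3477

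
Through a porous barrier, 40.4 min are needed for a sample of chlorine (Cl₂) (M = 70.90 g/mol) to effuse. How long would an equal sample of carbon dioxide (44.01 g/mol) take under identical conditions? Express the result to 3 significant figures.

31.8 min

By Graham's law, t_CO₂/t_Cl₂ = √(M_CO₂/M_Cl₂) = √(44.01/70.90) = √0.6207 = 0.7879.
So the time for CO₂ is 40.4 × 0.7879 = 31.8 min.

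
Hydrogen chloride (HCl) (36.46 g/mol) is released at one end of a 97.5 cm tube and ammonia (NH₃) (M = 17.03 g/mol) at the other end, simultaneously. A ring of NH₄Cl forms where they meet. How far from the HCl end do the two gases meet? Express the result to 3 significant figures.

Graham's law gives d_HCl/d_NH₃ = rate_HCl/rate_NH₃ = √(M_NH₃/M_HCl) = √(17.03/36.46) = 0.6834.
With d_HCl + d_NH₃ = 97.5 cm, d_NH₃ = 97.5/(1 + 0.6834) = 57.92 cm.
d_HCl = 97.5 − 57.92 = 39.6 cm.

39.6 cm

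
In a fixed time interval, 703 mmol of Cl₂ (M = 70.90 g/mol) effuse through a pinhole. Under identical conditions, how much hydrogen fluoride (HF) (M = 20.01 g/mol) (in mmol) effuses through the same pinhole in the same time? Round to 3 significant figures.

1320 mmol

Since effusion rate ∝ 1/√M, rate_HF/rate_Cl₂ = √(M_Cl₂/M_HF) = √(70.90/20.01) = √3.543 = 1.882.
So the amount for HF is 703 × 1.882 = 1320 mmol.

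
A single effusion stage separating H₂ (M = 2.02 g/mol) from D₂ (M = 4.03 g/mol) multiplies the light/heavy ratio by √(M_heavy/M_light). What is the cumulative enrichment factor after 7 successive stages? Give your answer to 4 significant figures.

Each stage multiplies the ratio by α = √(4.03/2.02), so after 7 stages the overall factor is α^7 = (4.03/2.02)^(7/2).
= 1.99505^(7/2) = 11.22.

11.22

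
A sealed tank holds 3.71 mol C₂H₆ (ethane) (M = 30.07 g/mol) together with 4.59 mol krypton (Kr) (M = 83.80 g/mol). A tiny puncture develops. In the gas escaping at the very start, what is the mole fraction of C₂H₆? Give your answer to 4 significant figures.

0.5743

Effusion rate of each component ∝ n_i/√M_i (partial pressure × 1/√M).
x_C₂H₆(eff) = (n_C₂H₆/√M_C₂H₆) / (n_C₂H₆/√M_C₂H₆ + n_Kr/√M_Kr)
= (3.71/√30.07) / (3.71/√30.07 + 4.59/√83.80) = 0.6766/(0.6766 + 0.5014) = 0.5743.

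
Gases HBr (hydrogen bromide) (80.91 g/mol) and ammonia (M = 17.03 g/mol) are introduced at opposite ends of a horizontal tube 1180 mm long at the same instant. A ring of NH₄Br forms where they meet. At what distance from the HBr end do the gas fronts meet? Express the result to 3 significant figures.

Distances travelled in equal time are proportional to diffusion rates, so d_HBr/d_NH₃ = √(M_NH₃/M_HBr) = √(17.03/80.91) = 0.4588.
With d_HBr + d_NH₃ = 1180 mm, d_NH₃ = 1180/(1 + 0.4588) = 808.9 mm.
d_HBr = 1180 − 808.9 = 371 mm.

371 mm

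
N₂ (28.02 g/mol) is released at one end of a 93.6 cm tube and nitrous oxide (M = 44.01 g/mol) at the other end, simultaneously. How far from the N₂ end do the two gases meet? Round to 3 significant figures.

The fronts meet when d_N₂ + d_N₂O = L with d_N₂/d_N₂O = √(M_N₂O/M_N₂) (Graham's law). Here √(M_N₂O/M_N₂) = √(44.01/28.02) = 1.253.
With d_N₂ + d_N₂O = 93.6 cm, d_N₂O = 93.6/(1 + 1.253) = 41.54 cm.
d_N₂ = 93.6 − 41.54 = 52.1 cm.

52.1 cm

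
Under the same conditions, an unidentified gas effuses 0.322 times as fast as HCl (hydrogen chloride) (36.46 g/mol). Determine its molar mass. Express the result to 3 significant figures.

352 g/mol

By Graham's law, rate_X/rate_HCl = √(M_HCl/M_X).
0.322 = √(36.46/M_X)
M_X = 36.46 / 0.322² = 36.46 / 0.1037 = 352 g/mol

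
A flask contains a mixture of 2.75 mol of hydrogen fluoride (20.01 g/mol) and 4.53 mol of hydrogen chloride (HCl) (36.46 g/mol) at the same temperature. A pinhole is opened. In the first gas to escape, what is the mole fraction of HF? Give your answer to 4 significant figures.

The effusion rate of species i is ∝ p_i/√M_i ∝ n_i/√M_i.
Mole fraction of HF in the effusate = (n_HF/√M_HF) / (n_HF/√M_HF + n_HCl/√M_HCl)
= (2.75/√20.01) / (2.75/√20.01 + 4.53/√36.46) = 0.6148/(0.6148 + 0.7502) = 0.4504.

0.4504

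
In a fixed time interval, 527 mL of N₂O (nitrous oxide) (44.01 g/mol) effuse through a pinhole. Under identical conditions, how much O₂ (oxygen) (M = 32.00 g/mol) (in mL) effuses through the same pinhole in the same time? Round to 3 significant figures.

Graham's law gives rate_O₂/rate_N₂O = √(M_N₂O/M_O₂) = √(44.01/32.00) = √1.375 = 1.173.
So the volume for O₂ is 527 × 1.173 = 618 mL.

618 mL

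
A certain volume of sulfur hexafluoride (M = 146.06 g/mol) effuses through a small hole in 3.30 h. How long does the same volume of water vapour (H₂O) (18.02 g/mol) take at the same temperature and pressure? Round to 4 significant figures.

Graham's law gives t_H₂O/t_SF₆ = √(M_H₂O/M_SF₆) = √(18.02/146.06) = √0.1234 = 0.3512.
So the time for H₂O is 3.30 × 0.3512 = 1.159 h.

1.159 h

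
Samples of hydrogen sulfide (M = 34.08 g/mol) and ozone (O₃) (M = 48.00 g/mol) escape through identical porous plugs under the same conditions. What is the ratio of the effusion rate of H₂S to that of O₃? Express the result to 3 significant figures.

From Graham's law, rate_H₂S/rate_O₃ = √(M_O₃/M_H₂S) = √(48.00/34.08) = √1.408 = 1.19.

1.19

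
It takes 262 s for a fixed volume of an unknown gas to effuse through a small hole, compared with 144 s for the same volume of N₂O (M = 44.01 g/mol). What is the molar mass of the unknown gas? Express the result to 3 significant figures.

146 g/mol

Graham's law gives t_X/t_N₂O = √(M_X/M_N₂O).
262/144 = 1.819 = √(M_X/44.01)
M_X = 44.01 × 1.819² = 44.01 × 3.310 = 146 g/mol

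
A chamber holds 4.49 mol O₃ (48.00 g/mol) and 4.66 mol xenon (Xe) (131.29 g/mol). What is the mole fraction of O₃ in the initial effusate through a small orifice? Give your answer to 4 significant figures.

0.6144

Each component's effusion rate ∝ (its partial pressure)·(1/√M) ∝ n_i/√M_i.
So x_O₃ in the escaping gas = (n_O₃/√M_O₃) / Σ(n_i/√M_i)
= (4.49/√48.00) / (4.49/√48.00 + 4.66/√131.29) = 0.6481/(0.6481 + 0.4067) = 0.6144.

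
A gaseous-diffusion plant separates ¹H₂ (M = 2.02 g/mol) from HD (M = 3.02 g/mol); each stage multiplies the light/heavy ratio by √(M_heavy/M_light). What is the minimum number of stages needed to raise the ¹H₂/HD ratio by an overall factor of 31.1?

Single-stage factor α = √(3.02/2.02), so ln α = ½ ln(1.49505) = 0.2011.
Need α^N ≥ 31.1 ⇒ N ≥ ln(31.1) / ln α = 3.437 / 0.2011 = 17.09.
Minimum whole number of stages: N = 18.

18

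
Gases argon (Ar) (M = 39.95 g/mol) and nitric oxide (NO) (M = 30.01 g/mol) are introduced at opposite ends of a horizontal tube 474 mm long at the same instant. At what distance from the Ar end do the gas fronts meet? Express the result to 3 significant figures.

The fronts meet when d_Ar + d_NO = L with d_Ar/d_NO = √(M_NO/M_Ar) (Graham's law). Here √(M_NO/M_Ar) = √(30.01/39.95) = 0.8667.
With d_Ar + d_NO = 474 mm, d_NO = 474/(1 + 0.8667) = 253.9 mm.
d_Ar = 474 − 253.9 = 220 mm.

220 mm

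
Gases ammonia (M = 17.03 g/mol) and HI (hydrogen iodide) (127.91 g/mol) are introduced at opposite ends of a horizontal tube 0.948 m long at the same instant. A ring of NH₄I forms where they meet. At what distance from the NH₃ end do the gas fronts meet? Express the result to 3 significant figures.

Distances travelled in equal time are proportional to diffusion rates, so d_NH₃/d_HI = √(M_HI/M_NH₃) = √(127.91/17.03) = 2.741.
With d_NH₃ + d_HI = 0.948 m, d_HI = 0.948/(1 + 2.741) = 0.2534 m.
d_NH₃ = 0.948 − 0.2534 = 0.695 m.

0.695 m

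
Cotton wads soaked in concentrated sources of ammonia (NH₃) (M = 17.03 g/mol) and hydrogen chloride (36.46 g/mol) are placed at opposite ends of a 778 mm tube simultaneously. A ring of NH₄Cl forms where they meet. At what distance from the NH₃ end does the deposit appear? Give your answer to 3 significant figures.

The fronts meet when d_NH₃ + d_HCl = L with d_NH₃/d_HCl = √(M_HCl/M_NH₃) (Graham's law). Here √(M_HCl/M_NH₃) = √(36.46/17.03) = 1.463.
With d_NH₃ + d_HCl = 778 mm, d_HCl = 778/(1 + 1.463) = 315.9 mm.
d_NH₃ = 778 − 315.9 = 462 mm.

462 mm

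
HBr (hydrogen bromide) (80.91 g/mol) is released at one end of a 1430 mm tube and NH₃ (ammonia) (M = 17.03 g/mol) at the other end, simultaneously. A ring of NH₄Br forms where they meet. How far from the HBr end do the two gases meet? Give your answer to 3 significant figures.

450 mm

Graham's law gives d_HBr/d_NH₃ = rate_HBr/rate_NH₃ = √(M_NH₃/M_HBr) = √(17.03/80.91) = 0.4588.
With d_HBr + d_NH₃ = 1430 mm, d_NH₃ = 1430/(1 + 0.4588) = 980.3 mm.
d_HBr = 1430 − 980.3 = 450 mm.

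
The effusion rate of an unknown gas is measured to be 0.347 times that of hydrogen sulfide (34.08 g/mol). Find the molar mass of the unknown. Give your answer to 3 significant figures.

Using Graham's law: rate_X/rate_H₂S = √(M_H₂S/M_X).
0.347 = √(34.08/M_X)
M_X = 34.08 / 0.347² = 34.08 / 0.1204 = 283 g/mol

283 g/mol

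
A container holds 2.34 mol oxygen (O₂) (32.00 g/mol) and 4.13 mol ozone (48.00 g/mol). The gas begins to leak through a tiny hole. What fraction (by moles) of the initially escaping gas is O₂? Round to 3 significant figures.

0.410

Each component's effusion rate ∝ (its partial pressure)·(1/√M) ∝ n_i/√M_i.
Mole fraction of O₂ in the effusate = (n_O₂/√M_O₂) / (n_O₂/√M_O₂ + n_O₃/√M_O₃)
= (2.34/√32.00) / (2.34/√32.00 + 4.13/√48.00) = 0.4137/(0.4137 + 0.5961) = 0.410.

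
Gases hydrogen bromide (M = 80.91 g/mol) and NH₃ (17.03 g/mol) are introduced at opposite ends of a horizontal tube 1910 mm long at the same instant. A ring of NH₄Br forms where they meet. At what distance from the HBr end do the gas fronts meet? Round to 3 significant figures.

Graham's law gives d_HBr/d_NH₃ = rate_HBr/rate_NH₃ = √(M_NH₃/M_HBr) = √(17.03/80.91) = 0.4588.
With d_HBr + d_NH₃ = 1910 mm, d_NH₃ = 1910/(1 + 0.4588) = 1309 mm.
d_HBr = 1910 − 1309 = 601 mm.

601 mm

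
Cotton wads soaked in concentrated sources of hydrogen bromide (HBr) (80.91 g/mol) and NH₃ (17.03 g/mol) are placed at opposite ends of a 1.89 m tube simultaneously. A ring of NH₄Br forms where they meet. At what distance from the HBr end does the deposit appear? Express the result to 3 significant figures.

Graham's law gives d_HBr/d_NH₃ = rate_HBr/rate_NH₃ = √(M_NH₃/M_HBr) = √(17.03/80.91) = 0.4588.
With d_HBr + d_NH₃ = 1.89 m, d_NH₃ = 1.89/(1 + 0.4588) = 1.296 m.
d_HBr = 1.89 − 1.296 = 0.594 m.

0.594 m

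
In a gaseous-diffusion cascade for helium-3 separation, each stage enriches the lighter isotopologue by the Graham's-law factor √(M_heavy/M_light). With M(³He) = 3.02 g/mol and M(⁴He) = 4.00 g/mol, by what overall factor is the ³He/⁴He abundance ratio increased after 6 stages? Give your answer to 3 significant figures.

2.32

The single-stage factor is √(M_heavy/M_light), so 6 stages give [√(4.00/3.02)]^6 = (4.00/3.02)^(6/2).
= 1.32450^3 = 2.32.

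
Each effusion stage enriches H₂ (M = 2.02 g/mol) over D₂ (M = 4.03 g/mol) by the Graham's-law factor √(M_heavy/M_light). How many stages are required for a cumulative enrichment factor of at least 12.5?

8

With α = √(4.03/2.02) per stage, ln α = ½ ln(1.99505) = 0.3453.
Need α^N ≥ 12.5 ⇒ N ≥ ln(12.5) / ln α = 2.526 / 0.3453 = 7.31.
So at least 8 stages are needed.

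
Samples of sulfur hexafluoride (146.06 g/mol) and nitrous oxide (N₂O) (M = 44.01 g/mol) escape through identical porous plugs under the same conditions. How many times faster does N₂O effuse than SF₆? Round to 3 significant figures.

Since effusion rate ∝ 1/√M, rate_N₂O/rate_SF₆ = √(M_SF₆/M_N₂O) = √(146.06/44.01) = √3.319 = 1.82.

1.82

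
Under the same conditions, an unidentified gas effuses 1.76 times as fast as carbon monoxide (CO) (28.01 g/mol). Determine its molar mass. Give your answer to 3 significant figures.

From Graham's law, rate_X/rate_CO = √(M_CO/M_X).
1.76 = √(28.01/M_X)
M_X = 28.01 / 1.76² = 28.01 / 3.098 = 9.04 g/mol

9.04 g/mol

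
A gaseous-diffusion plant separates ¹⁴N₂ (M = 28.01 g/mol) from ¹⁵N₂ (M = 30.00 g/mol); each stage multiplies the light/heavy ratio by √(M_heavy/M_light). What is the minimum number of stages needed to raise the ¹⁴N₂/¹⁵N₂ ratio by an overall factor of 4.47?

Single-stage factor α = √(30.00/28.01), so ln α = ½ ln(1.07105) = 0.03432.
Need α^N ≥ 4.47 ⇒ N ≥ ln(4.47) / ln α = 1.497 / 0.03432 = 43.63.
Rounding up, N = 44 stages.

44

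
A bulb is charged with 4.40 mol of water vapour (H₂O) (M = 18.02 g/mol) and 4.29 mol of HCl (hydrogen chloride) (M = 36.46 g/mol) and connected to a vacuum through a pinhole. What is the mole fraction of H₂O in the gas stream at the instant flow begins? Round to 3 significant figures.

0.593

Effusion rate of each component ∝ n_i/√M_i (partial pressure × 1/√M).
Mole fraction of H₂O in the effusate = (n_H₂O/√M_H₂O) / (n_H₂O/√M_H₂O + n_HCl/√M_HCl)
= (4.40/√18.02) / (4.40/√18.02 + 4.29/√36.46) = 1.037/(1.037 + 0.7105) = 0.593.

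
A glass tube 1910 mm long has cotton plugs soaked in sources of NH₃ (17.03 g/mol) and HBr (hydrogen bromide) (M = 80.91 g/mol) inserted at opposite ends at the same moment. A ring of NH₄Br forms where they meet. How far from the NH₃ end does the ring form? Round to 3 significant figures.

Graham's law gives d_NH₃/d_HBr = rate_NH₃/rate_HBr = √(M_HBr/M_NH₃) = √(80.91/17.03) = 2.180.
With d_NH₃ + d_HBr = 1910 mm, d_HBr = 1910/(1 + 2.180) = 600.7 mm.
d_NH₃ = 1910 − 600.7 = 1310 mm.

1310 mm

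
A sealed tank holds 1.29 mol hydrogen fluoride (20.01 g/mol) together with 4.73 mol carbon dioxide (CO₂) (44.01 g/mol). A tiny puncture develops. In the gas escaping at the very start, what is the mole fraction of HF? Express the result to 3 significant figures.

Rate_i ∝ x_i/√M_i (Graham's law weighted by mole fraction), so the effusate composition follows n_i/√M_i.
x_HF(eff) = (n_HF/√M_HF) / (n_HF/√M_HF + n_CO₂/√M_CO₂)
= (1.29/√20.01) / (1.29/√20.01 + 4.73/√44.01) = 0.2884/(0.2884 + 0.7130) = 0.288.

0.288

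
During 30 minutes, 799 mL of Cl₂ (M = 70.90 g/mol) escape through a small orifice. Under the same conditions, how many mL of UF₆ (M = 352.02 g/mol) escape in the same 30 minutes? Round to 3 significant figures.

359 mL

By Graham's law, rate_UF₆/rate_Cl₂ = √(M_Cl₂/M_UF₆) = √(70.90/352.02) = √0.2014 = 0.4488.
So the volume for UF₆ is 799 × 0.4488 = 359 mL.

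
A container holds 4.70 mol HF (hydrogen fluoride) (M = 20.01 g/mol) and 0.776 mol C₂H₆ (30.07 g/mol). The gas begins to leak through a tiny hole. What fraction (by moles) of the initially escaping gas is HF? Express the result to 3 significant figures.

0.881

The effusion rate of species i is ∝ p_i/√M_i ∝ n_i/√M_i.
So x_HF in the escaping gas = (n_HF/√M_HF) / Σ(n_i/√M_i)
= (4.70/√20.01) / (4.70/√20.01 + 0.776/√30.07) = 1.051/(1.051 + 0.1415) = 0.881.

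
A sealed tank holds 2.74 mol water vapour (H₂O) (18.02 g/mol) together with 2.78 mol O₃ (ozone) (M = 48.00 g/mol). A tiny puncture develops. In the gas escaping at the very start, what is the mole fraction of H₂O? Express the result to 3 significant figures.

Rate_i ∝ x_i/√M_i (Graham's law weighted by mole fraction), so the effusate composition follows n_i/√M_i.
x_H₂O(eff) = (n_H₂O/√M_H₂O) / (n_H₂O/√M_H₂O + n_O₃/√M_O₃)
= (2.74/√18.02) / (2.74/√18.02 + 2.78/√48.00) = 0.6455/(0.6455 + 0.4013) = 0.617.

0.617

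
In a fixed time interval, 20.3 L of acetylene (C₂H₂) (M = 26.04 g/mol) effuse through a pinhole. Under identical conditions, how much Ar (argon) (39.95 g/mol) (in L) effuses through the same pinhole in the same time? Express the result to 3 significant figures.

16.4 L

From Graham's law, rate_Ar/rate_C₂H₂ = √(M_C₂H₂/M_Ar) = √(26.04/39.95) = √0.6518 = 0.8074.
So the volume for Ar is 20.3 × 0.8074 = 16.4 L.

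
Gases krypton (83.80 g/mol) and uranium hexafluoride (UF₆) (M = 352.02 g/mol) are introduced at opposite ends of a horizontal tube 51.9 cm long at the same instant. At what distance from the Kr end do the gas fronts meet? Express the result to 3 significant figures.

Distances travelled in equal time are proportional to diffusion rates, so d_Kr/d_UF₆ = √(M_UF₆/M_Kr) = √(352.02/83.80) = 2.050.
With d_Kr + d_UF₆ = 51.9 cm, d_UF₆ = 51.9/(1 + 2.050) = 17.02 cm.
d_Kr = 51.9 − 17.02 = 34.9 cm.

34.9 cm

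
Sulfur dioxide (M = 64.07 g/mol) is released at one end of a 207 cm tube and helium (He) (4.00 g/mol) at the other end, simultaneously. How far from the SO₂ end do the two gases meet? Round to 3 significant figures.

Distances travelled in equal time are proportional to diffusion rates, so d_SO₂/d_He = √(M_He/M_SO₂) = √(4.00/64.07) = 0.2499.
With d_SO₂ + d_He = 207 cm, d_He = 207/(1 + 0.2499) = 165.6 cm.
d_SO₂ = 207 − 165.6 = 41.4 cm.

41.4 cm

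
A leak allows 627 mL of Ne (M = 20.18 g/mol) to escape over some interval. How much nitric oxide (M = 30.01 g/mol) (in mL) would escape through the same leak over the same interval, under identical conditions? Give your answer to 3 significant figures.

From Graham's law, rate_NO/rate_Ne = √(M_Ne/M_NO) = √(20.18/30.01) = √0.6724 = 0.8200.
So the volume for NO is 627 × 0.8200 = 514 mL.

514 mL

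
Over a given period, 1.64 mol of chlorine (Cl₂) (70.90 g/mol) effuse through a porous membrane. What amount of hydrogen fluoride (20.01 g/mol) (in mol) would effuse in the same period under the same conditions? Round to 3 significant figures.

3.09 mol

Graham's law gives rate_HF/rate_Cl₂ = √(M_Cl₂/M_HF) = √(70.90/20.01) = √3.543 = 1.882.
So the amount for HF is 1.64 × 1.882 = 3.09 mol.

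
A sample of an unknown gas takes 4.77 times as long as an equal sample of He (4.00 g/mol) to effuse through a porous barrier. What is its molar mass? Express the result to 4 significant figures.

Graham's law gives t_X/t_He = √(M_X/M_He).
4.77 = √(M_X/4.00)
M_X = 4.00 × 4.77² = 4.00 × 22.75 = 91.01 g/mol

91.01 g/mol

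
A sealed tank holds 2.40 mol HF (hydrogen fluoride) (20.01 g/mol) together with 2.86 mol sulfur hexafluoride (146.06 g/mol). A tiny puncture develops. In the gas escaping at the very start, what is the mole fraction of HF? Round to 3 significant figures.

0.694

Each component's effusion rate ∝ (its partial pressure)·(1/√M) ∝ n_i/√M_i.
So x_HF in the escaping gas = (n_HF/√M_HF) / Σ(n_i/√M_i)
= (2.40/√20.01) / (2.40/√20.01 + 2.86/√146.06) = 0.5365/(0.5365 + 0.2366) = 0.694.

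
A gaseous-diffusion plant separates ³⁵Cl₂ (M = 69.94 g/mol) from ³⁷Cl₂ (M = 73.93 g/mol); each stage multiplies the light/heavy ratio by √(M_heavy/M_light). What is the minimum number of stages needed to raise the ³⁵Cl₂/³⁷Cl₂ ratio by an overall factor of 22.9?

Single-stage factor α = √(73.93/69.94), so ln α = ½ ln(1.05705) = 0.02774.
Need α^N ≥ 22.9 ⇒ N ≥ ln(22.9) / ln α = 3.131 / 0.02774 = 112.87.
Rounding up, N = 113 stages.

113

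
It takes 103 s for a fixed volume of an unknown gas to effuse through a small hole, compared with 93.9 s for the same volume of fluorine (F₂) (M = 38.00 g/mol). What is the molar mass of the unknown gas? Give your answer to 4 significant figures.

45.72 g/mol

Graham's law gives t_X/t_F₂ = √(M_X/M_F₂).
103/93.9 = 1.097 = √(M_X/38.00)
M_X = 38.00 × 1.097² = 38.00 × 1.203 = 45.72 g/mol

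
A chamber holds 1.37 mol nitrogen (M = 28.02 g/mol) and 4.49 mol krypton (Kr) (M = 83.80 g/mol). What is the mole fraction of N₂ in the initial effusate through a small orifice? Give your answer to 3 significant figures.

Rate_i ∝ x_i/√M_i (Graham's law weighted by mole fraction), so the effusate composition follows n_i/√M_i.
So x_N₂ in the escaping gas = (n_N₂/√M_N₂) / Σ(n_i/√M_i)
= (1.37/√28.02) / (1.37/√28.02 + 4.49/√83.80) = 0.2588/(0.2588 + 0.4905) = 0.345.

0.345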